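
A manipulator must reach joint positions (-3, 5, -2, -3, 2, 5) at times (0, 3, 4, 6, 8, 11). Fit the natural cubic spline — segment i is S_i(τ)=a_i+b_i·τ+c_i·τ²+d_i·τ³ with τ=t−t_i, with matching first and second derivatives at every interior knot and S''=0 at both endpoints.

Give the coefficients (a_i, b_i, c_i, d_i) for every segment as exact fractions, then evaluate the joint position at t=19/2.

  seg 0: a=-3 b=1835/271 c=0 d=-3337/7317
  seg 1: a=5 b=-1502/271 c=-3337/813 d=2152/813
  seg 2: a=-2 b=-4724/813 c=3119/813 d=-3841/6504
  seg 3: a=-3 b=1327/542 c=953/3252 d=-869/6504
  seg 4: a=2 b=1640/813 c=-827/1626 d=827/14634
S(19/2) = 17657/4336

Δ: Δ0=8/3, Δ1=-7, Δ2=-1/2, Δ3=5/2, Δ4=1
row 1: diag=8, rhs=-58; c'=1/8, d'=-29/4
row 2: denom=6−1·1/8=47/8; d'=(39−1·-29/4)/(47/8)=370/47
row 3: denom=8−2·16/47=344/47; d'=(18−2·370/47)/(344/47)=53/172
row 4: denom=10−2·47/172=813/86; d'=(-9−2·53/172)/(813/86)=-827/813
back: M4=-827/813
back: M3=53/172−47/172·-827/813=953/1626
back: M2=370/47−16/47·953/1626=6238/813
back: M1=-29/4−1/8·6238/813=-6674/813
M: M0=0, M1=-6674/813, M2=6238/813, M3=953/1626, M4=-827/813, M5=0
seg 0: a=-3, c=M0/2=0, d=(M1−M0)/(6·3)=-3337/7317, b=Δ0−h0·(2M0+M1)/6=1835/271
seg 1: a=5, c=M1/2=-3337/813, d=(M2−M1)/(6·1)=2152/813, b=Δ1−h1·(2M1+M2)/6=-1502/271
seg 2: a=-2, c=M2/2=3119/813, d=(M3−M2)/(6·2)=-3841/6504, b=Δ2−h2·(2M2+M3)/6=-4724/813
seg 3: a=-3, c=M3/2=953/3252, d=(M4−M3)/(6·2)=-869/6504, b=Δ3−h3·(2M3+M4)/6=1327/542
seg 4: a=2, c=M4/2=-827/1626, d=(M5−M4)/(6·3)=827/14634, b=Δ4−h4·(2M4+M5)/6=1640/813
t_q=19/2 → seg 4, τ=3/2; S=2+1640/813·τ+-827/1626·τ²+827/14634·τ³=17657/4336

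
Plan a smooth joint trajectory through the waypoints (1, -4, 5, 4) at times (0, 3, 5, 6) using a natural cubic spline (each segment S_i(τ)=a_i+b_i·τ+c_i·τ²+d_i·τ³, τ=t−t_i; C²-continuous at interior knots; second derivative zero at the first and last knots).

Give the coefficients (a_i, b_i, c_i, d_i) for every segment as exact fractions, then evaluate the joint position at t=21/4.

  seg 0: a=1 b=-89/21 c=0 d=2/7
  seg 1: a=-4 b=73/21 c=18/7 d=-173/168
  seg 2: a=5 b=59/42 c=-101/28 d=101/84
S(21/4) = 1317/256

Δ: Δ0=-5/3, Δ1=9/2, Δ2=-1
row 1: diag=10, rhs=37; c'=1/5, d'=37/10
row 2: denom=6−2·1/5=28/5; d'=(-33−2·37/10)/(28/5)=-101/14
back: M2=-101/14
back: M1=37/10−1/5·-101/14=36/7
M: M0=0, M1=36/7, M2=-101/14, M3=0
seg 0: a=1, c=M0/2=0, d=(M1−M0)/(6·3)=2/7, b=Δ0−h0·(2M0+M1)/6=-89/21
seg 1: a=-4, c=M1/2=18/7, d=(M2−M1)/(6·2)=-173/168, b=Δ1−h1·(2M1+M2)/6=73/21
seg 2: a=5, c=M2/2=-101/28, d=(M3−M2)/(6·1)=101/84, b=Δ2−h2·(2M2+M3)/6=59/42
t_q=21/4 → seg 2, τ=1/4; S=5+59/42·τ+-101/28·τ²+101/84·τ³=1317/256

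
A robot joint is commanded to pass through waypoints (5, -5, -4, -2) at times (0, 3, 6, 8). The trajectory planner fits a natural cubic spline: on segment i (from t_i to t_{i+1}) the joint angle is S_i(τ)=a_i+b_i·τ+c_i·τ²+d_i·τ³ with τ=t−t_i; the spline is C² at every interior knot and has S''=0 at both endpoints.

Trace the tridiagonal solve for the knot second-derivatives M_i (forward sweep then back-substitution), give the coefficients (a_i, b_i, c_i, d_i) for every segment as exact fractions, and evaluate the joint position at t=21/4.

  seg 0: a=5 b=-158/37 c=0 d=104/999
  seg 1: a=-5 b=-54/37 c=104/111 d=-113/999
  seg 2: a=-4 b=41/37 c=-3/37 d=1/74
S(21/4) = -11435/2368

Δ: Δ0=-10/3, Δ1=1/3, Δ2=1
row 1: diag=12, rhs=22; c'=1/4, d'=11/6
row 2: denom=10−3·1/4=37/4; d'=(4−3·11/6)/(37/4)=-6/37
back: M2=-6/37
back: M1=11/6−1/4·-6/37=208/111
M: M0=0, M1=208/111, M2=-6/37, M3=0
seg 0: a=5, c=M0/2=0, d=(M1−M0)/(6·3)=104/999, b=Δ0−h0·(2M0+M1)/6=-158/37
seg 1: a=-5, c=M1/2=104/111, d=(M2−M1)/(6·3)=-113/999, b=Δ1−h1·(2M1+M2)/6=-54/37
seg 2: a=-4, c=M2/2=-3/37, d=(M3−M2)/(6·2)=1/74, b=Δ2−h2·(2M2+M3)/6=41/37
t_q=21/4 → seg 1, τ=9/4; S=-5+-54/37·τ+104/111·τ²+-113/999·τ³=-11435/2368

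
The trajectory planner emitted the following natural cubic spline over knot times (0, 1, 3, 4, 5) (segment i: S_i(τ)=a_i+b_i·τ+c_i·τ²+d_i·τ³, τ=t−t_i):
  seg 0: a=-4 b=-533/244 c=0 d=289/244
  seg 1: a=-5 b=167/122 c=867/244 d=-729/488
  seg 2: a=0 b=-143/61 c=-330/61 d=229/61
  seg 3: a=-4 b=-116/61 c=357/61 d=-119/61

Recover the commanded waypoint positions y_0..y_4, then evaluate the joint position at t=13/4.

y_0=-4 y_1=-5 y_2=0 y_3=-4 y_4=-2
S(13/4) = -3379/3904

y_0 = S_0(0) = a_0 = -4
y_1 = S_1(0) = a_1 = -5
y_2 = S_2(0) = a_2 = 0
y_3 = S_3(0) = a_3 = -4
y_4 = S_3(1) = -2
t_q=13/4 is in segment 2 (τ=1/4); S_2(τ)=-3379/3904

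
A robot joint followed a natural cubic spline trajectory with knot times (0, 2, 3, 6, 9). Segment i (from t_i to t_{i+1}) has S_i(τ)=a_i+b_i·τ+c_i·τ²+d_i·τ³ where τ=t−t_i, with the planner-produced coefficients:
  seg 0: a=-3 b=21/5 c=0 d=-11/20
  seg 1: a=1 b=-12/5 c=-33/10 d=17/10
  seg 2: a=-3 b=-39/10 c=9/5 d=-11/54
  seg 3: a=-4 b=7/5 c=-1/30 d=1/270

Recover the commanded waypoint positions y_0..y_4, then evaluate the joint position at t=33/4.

y_0 = S_0(0) = a_0 = -3
y_1 = S_1(0) = a_1 = 1
y_2 = S_2(0) = a_2 = -3
y_3 = S_3(0) = a_3 = -4
y_4 = S_3(3) = 0
t_q=33/4 is in segment 3 (τ=9/4); S_3(τ)=-125/128

y_0=-3 y_1=1 y_2=-3 y_3=-4 y_4=0
S(33/4) = -125/128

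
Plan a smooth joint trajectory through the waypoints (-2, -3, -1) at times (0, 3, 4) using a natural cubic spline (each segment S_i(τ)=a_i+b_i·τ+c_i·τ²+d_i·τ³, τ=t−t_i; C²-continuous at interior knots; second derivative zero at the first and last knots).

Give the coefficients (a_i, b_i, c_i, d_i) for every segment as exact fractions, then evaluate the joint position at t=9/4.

Δ: Δ0=-1/3, Δ1=2
row 1: diag=8, rhs=14; c'=1/8, d'=7/4
back: M1=7/4
M: M0=0, M1=7/4, M2=0
seg 0: a=-2, c=M0/2=0, d=(M1−M0)/(6·3)=7/72, b=Δ0−h0·(2M0+M1)/6=-29/24
seg 1: a=-3, c=M1/2=7/8, d=(M2−M1)/(6·1)=-7/24, b=Δ1−h1·(2M1+M2)/6=17/12
t_q=9/4 → seg 0, τ=9/4; S=-2+-29/24·τ+0·τ²+7/72·τ³=-1849/512

  seg 0: a=-2 b=-29/24 c=0 d=7/72
  seg 1: a=-3 b=17/12 c=7/8 d=-7/24
S(9/4) = -1849/512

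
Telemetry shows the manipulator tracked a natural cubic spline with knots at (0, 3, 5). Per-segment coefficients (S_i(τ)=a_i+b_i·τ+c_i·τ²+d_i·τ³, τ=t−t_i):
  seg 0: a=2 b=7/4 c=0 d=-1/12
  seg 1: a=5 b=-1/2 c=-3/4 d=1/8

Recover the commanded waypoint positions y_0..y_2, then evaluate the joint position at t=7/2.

y_0 = S_0(0) = a_0 = 2
y_1 = S_1(0) = a_1 = 5
y_2 = S_1(2) = 2
t_q=7/2 is in segment 1 (τ=1/2); S_1(τ)=293/64

y_0=2 y_1=5 y_2=2
S(7/2) = 293/64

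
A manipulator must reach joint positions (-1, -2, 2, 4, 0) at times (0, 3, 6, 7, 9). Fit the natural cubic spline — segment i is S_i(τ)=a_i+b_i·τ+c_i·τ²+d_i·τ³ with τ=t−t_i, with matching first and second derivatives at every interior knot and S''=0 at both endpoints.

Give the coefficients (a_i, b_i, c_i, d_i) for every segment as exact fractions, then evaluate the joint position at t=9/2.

Δ: Δ0=-1/3, Δ1=4/3, Δ2=2, Δ3=-2
row 1: diag=12, rhs=10; c'=1/4, d'=5/6
row 2: denom=8−3·1/4=29/4; d'=(4−3·5/6)/(29/4)=6/29
row 3: denom=6−1·4/29=170/29; d'=(-24−1·6/29)/(170/29)=-351/85
back: M3=-351/85
back: M2=6/29−4/29·-351/85=66/85
back: M1=5/6−1/4·66/85=163/255
M: M0=0, M1=163/255, M2=66/85, M3=-351/85, M4=0
seg 0: a=-1, c=M0/2=0, d=(M1−M0)/(6·3)=163/4590, b=Δ0−h0·(2M0+M1)/6=-111/170
seg 1: a=-2, c=M1/2=163/510, d=(M2−M1)/(6·3)=7/918, b=Δ1−h1·(2M1+M2)/6=26/85
seg 2: a=2, c=M2/2=33/85, d=(M3−M2)/(6·1)=-139/170, b=Δ2−h2·(2M2+M3)/6=413/170
seg 3: a=4, c=M3/2=-351/170, d=(M4−M3)/(6·2)=117/340, b=Δ3−h3·(2M3+M4)/6=64/85
t_q=9/2 → seg 1, τ=3/2; S=-2+26/85·τ+163/510·τ²+7/918·τ³=-1083/1360

  seg 0: a=-1 b=-111/170 c=0 d=163/4590
  seg 1: a=-2 b=26/85 c=163/510 d=7/918
  seg 2: a=2 b=413/170 c=33/85 d=-139/170
  seg 3: a=4 b=64/85 c=-351/170 d=117/340
S(9/2) = -1083/1360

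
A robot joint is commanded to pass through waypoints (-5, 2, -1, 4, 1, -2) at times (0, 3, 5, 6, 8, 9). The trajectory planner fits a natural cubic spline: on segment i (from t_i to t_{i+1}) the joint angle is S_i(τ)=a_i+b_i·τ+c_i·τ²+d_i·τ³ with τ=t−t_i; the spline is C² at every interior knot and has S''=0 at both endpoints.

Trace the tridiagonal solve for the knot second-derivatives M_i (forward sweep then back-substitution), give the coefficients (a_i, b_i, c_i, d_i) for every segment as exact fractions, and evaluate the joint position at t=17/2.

  seg 0: a=-5 b=22933/5196 c=0 d=-1201/5196
  seg 1: a=2 b=-4747/2598 c=-3603/1732 d=11659/10392
  seg 2: a=-1 b=4306/1299 c=2014/433 d=-3853/1299
  seg 3: a=4 b=4831/1299 c=-1839/433 d=8509/10392
  seg 4: a=1 b=-8947/2598 c=1153/1732 d=-1153/5196
S(17/2) = -8081/13856

Δ: Δ0=7/3, Δ1=-3/2, Δ2=5, Δ3=-3/2, Δ4=-3
row 1: diag=10, rhs=-23; c'=1/5, d'=-23/10
row 2: denom=6−2·1/5=28/5; d'=(39−2·-23/10)/(28/5)=109/14
row 3: denom=6−1·5/28=163/28; d'=(-39−1·109/14)/(163/28)=-1310/163
row 4: denom=6−2·56/163=866/163; d'=(-9−2·-1310/163)/(866/163)=1153/866
back: M4=1153/866
back: M3=-1310/163−56/163·1153/866=-3678/433
back: M2=109/14−5/28·-3678/433=4028/433
back: M1=-23/10−1/5·4028/433=-3603/866
M: M0=0, M1=-3603/866, M2=4028/433, M3=-3678/433, M4=1153/866, M5=0
seg 0: a=-5, c=M0/2=0, d=(M1−M0)/(6·3)=-1201/5196, b=Δ0−h0·(2M0+M1)/6=22933/5196
seg 1: a=2, c=M1/2=-3603/1732, d=(M2−M1)/(6·2)=11659/10392, b=Δ1−h1·(2M1+M2)/6=-4747/2598
seg 2: a=-1, c=M2/2=2014/433, d=(M3−M2)/(6·1)=-3853/1299, b=Δ2−h2·(2M2+M3)/6=4306/1299
seg 3: a=4, c=M3/2=-1839/433, d=(M4−M3)/(6·2)=8509/10392, b=Δ3−h3·(2M3+M4)/6=4831/1299
seg 4: a=1, c=M4/2=1153/1732, d=(M5−M4)/(6·1)=-1153/5196, b=Δ4−h4·(2M4+M5)/6=-8947/2598
t_q=17/2 → seg 4, τ=1/2; S=1+-8947/2598·τ+1153/1732·τ²+-1153/5196·τ³=-8081/13856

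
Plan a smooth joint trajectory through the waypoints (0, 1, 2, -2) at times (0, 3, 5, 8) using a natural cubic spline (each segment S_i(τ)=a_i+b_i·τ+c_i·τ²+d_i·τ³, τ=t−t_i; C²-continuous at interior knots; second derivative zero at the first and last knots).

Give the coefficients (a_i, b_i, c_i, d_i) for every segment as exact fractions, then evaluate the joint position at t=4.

Δ: Δ0=1/3, Δ1=1/2, Δ2=-4/3
row 1: diag=10, rhs=1; c'=1/5, d'=1/10
row 2: denom=10−2·1/5=48/5; d'=(-11−2·1/10)/(48/5)=-7/6
back: M2=-7/6
back: M1=1/10−1/5·-7/6=1/3
M: M0=0, M1=1/3, M2=-7/6, M3=0
seg 0: a=0, c=M0/2=0, d=(M1−M0)/(6·3)=1/54, b=Δ0−h0·(2M0+M1)/6=1/6
seg 1: a=1, c=M1/2=1/6, d=(M2−M1)/(6·2)=-1/8, b=Δ1−h1·(2M1+M2)/6=2/3
seg 2: a=2, c=M2/2=-7/12, d=(M3−M2)/(6·3)=7/108, b=Δ2−h2·(2M2+M3)/6=-1/6
t_q=4 → seg 1, τ=1; S=1+2/3·τ+1/6·τ²+-1/8·τ³=41/24

  seg 0: a=0 b=1/6 c=0 d=1/54
  seg 1: a=1 b=2/3 c=1/6 d=-1/8
  seg 2: a=2 b=-1/6 c=-7/12 d=7/108
S(4) = 41/24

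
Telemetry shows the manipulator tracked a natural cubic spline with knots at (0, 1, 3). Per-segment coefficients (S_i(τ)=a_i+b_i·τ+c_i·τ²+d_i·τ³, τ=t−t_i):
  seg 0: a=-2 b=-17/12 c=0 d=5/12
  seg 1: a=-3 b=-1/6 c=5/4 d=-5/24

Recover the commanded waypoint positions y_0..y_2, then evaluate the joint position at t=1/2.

y_0=-2 y_1=-3 y_2=0
S(1/2) = -85/32

y_0 = S_0(0) = a_0 = -2
y_1 = S_1(0) = a_1 = -3
y_2 = S_1(2) = 0
t_q=1/2 is in segment 0 (τ=1/2); S_0(τ)=-85/32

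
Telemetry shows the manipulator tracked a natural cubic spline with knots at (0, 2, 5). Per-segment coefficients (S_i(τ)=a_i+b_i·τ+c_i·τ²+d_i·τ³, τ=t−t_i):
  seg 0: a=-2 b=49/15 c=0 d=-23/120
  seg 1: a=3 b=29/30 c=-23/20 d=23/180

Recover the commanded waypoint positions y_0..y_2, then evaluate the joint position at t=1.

y_0 = S_0(0) = a_0 = -2
y_1 = S_1(0) = a_1 = 3
y_2 = S_1(3) = -1
t_q=1 is in segment 0 (τ=1); S_0(τ)=43/40

y_0=-2 y_1=3 y_2=-1
S(1) = 43/40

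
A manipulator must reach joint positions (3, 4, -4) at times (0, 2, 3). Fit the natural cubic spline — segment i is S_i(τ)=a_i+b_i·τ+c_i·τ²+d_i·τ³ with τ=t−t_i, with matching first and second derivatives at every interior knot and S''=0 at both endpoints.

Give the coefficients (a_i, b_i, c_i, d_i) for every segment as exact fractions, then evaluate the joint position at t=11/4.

  seg 0: a=3 b=10/3 c=0 d=-17/24
  seg 1: a=4 b=-31/6 c=-17/4 d=17/12
S(11/4) = -427/256

Δ: Δ0=1/2, Δ1=-8
row 1: diag=6, rhs=-51; c'=1/6, d'=-17/2
back: M1=-17/2
M: M0=0, M1=-17/2, M2=0
seg 0: a=3, c=M0/2=0, d=(M1−M0)/(6·2)=-17/24, b=Δ0−h0·(2M0+M1)/6=10/3
seg 1: a=4, c=M1/2=-17/4, d=(M2−M1)/(6·1)=17/12, b=Δ1−h1·(2M1+M2)/6=-31/6
t_q=11/4 → seg 1, τ=3/4; S=4+-31/6·τ+-17/4·τ²+17/12·τ³=-427/256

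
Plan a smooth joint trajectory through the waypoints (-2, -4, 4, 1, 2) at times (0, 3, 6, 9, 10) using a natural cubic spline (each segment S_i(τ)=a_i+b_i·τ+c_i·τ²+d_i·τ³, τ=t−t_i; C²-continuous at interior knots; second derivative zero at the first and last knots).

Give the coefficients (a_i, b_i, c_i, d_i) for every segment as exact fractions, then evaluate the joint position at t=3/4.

  seg 0: a=-2 b=-17/9 c=0 d=11/81
  seg 1: a=-4 b=16/9 c=11/9 d=-25/81
  seg 2: a=4 b=7/9 c=-14/9 d=26/81
  seg 3: a=1 b=1/9 c=4/3 d=-4/9
S(3/4) = -215/64

Δ: Δ0=-2/3, Δ1=8/3, Δ2=-1, Δ3=1
row 1: diag=12, rhs=20; c'=1/4, d'=5/3
row 2: denom=12−3·1/4=45/4; d'=(-22−3·5/3)/(45/4)=-12/5
row 3: denom=8−3·4/15=36/5; d'=(12−3·-12/5)/(36/5)=8/3
back: M3=8/3
back: M2=-12/5−4/15·8/3=-28/9
back: M1=5/3−1/4·-28/9=22/9
M: M0=0, M1=22/9, M2=-28/9, M3=8/3, M4=0
seg 0: a=-2, c=M0/2=0, d=(M1−M0)/(6·3)=11/81, b=Δ0−h0·(2M0+M1)/6=-17/9
seg 1: a=-4, c=M1/2=11/9, d=(M2−M1)/(6·3)=-25/81, b=Δ1−h1·(2M1+M2)/6=16/9
seg 2: a=4, c=M2/2=-14/9, d=(M3−M2)/(6·3)=26/81, b=Δ2−h2·(2M2+M3)/6=7/9
seg 3: a=1, c=M3/2=4/3, d=(M4−M3)/(6·1)=-4/9, b=Δ3−h3·(2M3+M4)/6=1/9
t_q=3/4 → seg 0, τ=3/4; S=-2+-17/9·τ+0·τ²+11/81·τ³=-215/64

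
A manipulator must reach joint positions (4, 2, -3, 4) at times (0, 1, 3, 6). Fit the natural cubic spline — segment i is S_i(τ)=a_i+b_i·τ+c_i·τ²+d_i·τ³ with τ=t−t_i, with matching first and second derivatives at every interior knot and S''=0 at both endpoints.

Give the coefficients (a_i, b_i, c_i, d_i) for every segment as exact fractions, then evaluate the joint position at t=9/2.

  seg 0: a=4 b=-73/42 c=0 d=-11/42
  seg 1: a=2 b=-53/21 c=-11/14 d=67/168
  seg 2: a=-3 b=-37/42 c=45/28 d=-5/28
S(9/2) = -293/224

Δ: Δ0=-2, Δ1=-5/2, Δ2=7/3
row 1: diag=6, rhs=-3; c'=1/3, d'=-1/2
row 2: denom=10−2·1/3=28/3; d'=(29−2·-1/2)/(28/3)=45/14
back: M2=45/14
back: M1=-1/2−1/3·45/14=-11/7
M: M0=0, M1=-11/7, M2=45/14, M3=0
seg 0: a=4, c=M0/2=0, d=(M1−M0)/(6·1)=-11/42, b=Δ0−h0·(2M0+M1)/6=-73/42
seg 1: a=2, c=M1/2=-11/14, d=(M2−M1)/(6·2)=67/168, b=Δ1−h1·(2M1+M2)/6=-53/21
seg 2: a=-3, c=M2/2=45/28, d=(M3−M2)/(6·3)=-5/28, b=Δ2−h2·(2M2+M3)/6=-37/42
t_q=9/2 → seg 2, τ=3/2; S=-3+-37/42·τ+45/28·τ²+-5/28·τ³=-293/224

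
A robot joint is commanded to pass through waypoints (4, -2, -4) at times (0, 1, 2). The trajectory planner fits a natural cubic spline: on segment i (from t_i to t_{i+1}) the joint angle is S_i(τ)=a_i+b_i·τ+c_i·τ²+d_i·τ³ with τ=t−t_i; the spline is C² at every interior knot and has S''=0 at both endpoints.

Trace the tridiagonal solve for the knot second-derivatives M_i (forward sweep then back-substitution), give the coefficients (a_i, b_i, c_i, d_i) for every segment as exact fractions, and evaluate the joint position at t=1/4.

Δ: Δ0=-6, Δ1=-2
row 1: diag=4, rhs=24; c'=1/4, d'=6
back: M1=6
M: M0=0, M1=6, M2=0
seg 0: a=4, c=M0/2=0, d=(M1−M0)/(6·1)=1, b=Δ0−h0·(2M0+M1)/6=-7
seg 1: a=-2, c=M1/2=3, d=(M2−M1)/(6·1)=-1, b=Δ1−h1·(2M1+M2)/6=-4
t_q=1/4 → seg 0, τ=1/4; S=4+-7·τ+0·τ²+1·τ³=145/64

  seg 0: a=4 b=-7 c=0 d=1
  seg 1: a=-2 b=-4 c=3 d=-1
S(1/4) = 145/64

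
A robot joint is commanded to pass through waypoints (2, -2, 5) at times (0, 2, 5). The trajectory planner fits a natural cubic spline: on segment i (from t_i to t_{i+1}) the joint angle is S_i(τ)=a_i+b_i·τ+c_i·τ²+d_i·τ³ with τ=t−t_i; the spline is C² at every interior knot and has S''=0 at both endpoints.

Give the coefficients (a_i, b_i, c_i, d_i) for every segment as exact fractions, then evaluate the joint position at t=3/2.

  seg 0: a=2 b=-43/15 c=0 d=13/60
  seg 1: a=-2 b=-4/15 c=13/10 d=-13/90
S(3/2) = -251/160

Δ: Δ0=-2, Δ1=7/3
row 1: diag=10, rhs=26; c'=3/10, d'=13/5
back: M1=13/5
M: M0=0, M1=13/5, M2=0
seg 0: a=2, c=M0/2=0, d=(M1−M0)/(6·2)=13/60, b=Δ0−h0·(2M0+M1)/6=-43/15
seg 1: a=-2, c=M1/2=13/10, d=(M2−M1)/(6·3)=-13/90, b=Δ1−h1·(2M1+M2)/6=-4/15
t_q=3/2 → seg 0, τ=3/2; S=2+-43/15·τ+0·τ²+13/60·τ³=-251/160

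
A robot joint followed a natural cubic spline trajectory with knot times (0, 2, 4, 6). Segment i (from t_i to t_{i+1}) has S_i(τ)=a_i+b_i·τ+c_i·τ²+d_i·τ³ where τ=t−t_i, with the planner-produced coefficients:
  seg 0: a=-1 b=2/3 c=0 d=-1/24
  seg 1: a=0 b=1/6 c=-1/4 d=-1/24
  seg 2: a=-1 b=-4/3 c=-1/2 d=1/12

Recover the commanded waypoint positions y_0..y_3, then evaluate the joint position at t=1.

y_0 = S_0(0) = a_0 = -1
y_1 = S_1(0) = a_1 = 0
y_2 = S_2(0) = a_2 = -1
y_3 = S_2(2) = -5
t_q=1 is in segment 0 (τ=1); S_0(τ)=-3/8

y_0=-1 y_1=0 y_2=-1 y_3=-5
S(1) = -3/8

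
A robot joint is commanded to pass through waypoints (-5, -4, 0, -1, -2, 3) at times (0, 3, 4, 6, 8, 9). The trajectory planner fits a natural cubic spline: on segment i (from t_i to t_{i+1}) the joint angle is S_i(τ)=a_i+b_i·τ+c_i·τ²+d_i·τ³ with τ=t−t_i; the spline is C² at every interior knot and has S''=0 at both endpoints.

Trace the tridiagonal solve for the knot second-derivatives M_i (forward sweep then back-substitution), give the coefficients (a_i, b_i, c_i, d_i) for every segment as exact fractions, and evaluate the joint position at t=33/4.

  seg 0: a=-5 b=-1907/1407 c=0 d=88/469
  seg 1: a=-4 b=5221/1407 c=792/469 d=-1969/1407
  seg 2: a=0 b=4066/1407 c=-1177/469 d=655/1608
  seg 3: a=-1 b=-6361/2814 c=-123/1876 d=5323/11256
  seg 4: a=-2 b=4435/1407 c=1300/469 d=-1300/1407
S(33/4) = -1129/1072

Δ: Δ0=1/3, Δ1=4, Δ2=-1/2, Δ3=-1/2, Δ4=5
row 1: diag=8, rhs=22; c'=1/8, d'=11/4
row 2: denom=6−1·1/8=47/8; d'=(-27−1·11/4)/(47/8)=-238/47
row 3: denom=8−2·16/47=344/47; d'=(0−2·-238/47)/(344/47)=119/86
row 4: denom=6−2·47/172=469/86; d'=(33−2·119/86)/(469/86)=2600/469
back: M4=2600/469
back: M3=119/86−47/172·2600/469=-123/938
back: M2=-238/47−16/47·-123/938=-2354/469
back: M1=11/4−1/8·-2354/469=1584/469
M: M0=0, M1=1584/469, M2=-2354/469, M3=-123/938, M4=2600/469, M5=0
seg 0: a=-5, c=M0/2=0, d=(M1−M0)/(6·3)=88/469, b=Δ0−h0·(2M0+M1)/6=-1907/1407
seg 1: a=-4, c=M1/2=792/469, d=(M2−M1)/(6·1)=-1969/1407, b=Δ1−h1·(2M1+M2)/6=5221/1407
seg 2: a=0, c=M2/2=-1177/469, d=(M3−M2)/(6·2)=655/1608, b=Δ2−h2·(2M2+M3)/6=4066/1407
seg 3: a=-1, c=M3/2=-123/1876, d=(M4−M3)/(6·2)=5323/11256, b=Δ3−h3·(2M3+M4)/6=-6361/2814
seg 4: a=-2, c=M4/2=1300/469, d=(M5−M4)/(6·1)=-1300/1407, b=Δ4−h4·(2M4+M5)/6=4435/1407
t_q=33/4 → seg 4, τ=1/4; S=-2+4435/1407·τ+1300/469·τ²+-1300/1407·τ³=-1129/1072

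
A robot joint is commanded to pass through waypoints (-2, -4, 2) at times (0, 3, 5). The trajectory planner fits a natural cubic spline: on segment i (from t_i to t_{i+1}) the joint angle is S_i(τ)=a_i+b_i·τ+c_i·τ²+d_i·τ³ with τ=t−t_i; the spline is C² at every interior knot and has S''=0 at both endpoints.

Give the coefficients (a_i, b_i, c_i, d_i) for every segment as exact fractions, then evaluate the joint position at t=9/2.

Δ: Δ0=-2/3, Δ1=3
row 1: diag=10, rhs=22; c'=1/5, d'=11/5
back: M1=11/5
M: M0=0, M1=11/5, M2=0
seg 0: a=-2, c=M0/2=0, d=(M1−M0)/(6·3)=11/90, b=Δ0−h0·(2M0+M1)/6=-53/30
seg 1: a=-4, c=M1/2=11/10, d=(M2−M1)/(6·2)=-11/60, b=Δ1−h1·(2M1+M2)/6=23/15
t_q=9/2 → seg 1, τ=3/2; S=-4+23/15·τ+11/10·τ²+-11/60·τ³=5/32

  seg 0: a=-2 b=-53/30 c=0 d=11/90
  seg 1: a=-4 b=23/15 c=11/10 d=-11/60
S(9/2) = 5/32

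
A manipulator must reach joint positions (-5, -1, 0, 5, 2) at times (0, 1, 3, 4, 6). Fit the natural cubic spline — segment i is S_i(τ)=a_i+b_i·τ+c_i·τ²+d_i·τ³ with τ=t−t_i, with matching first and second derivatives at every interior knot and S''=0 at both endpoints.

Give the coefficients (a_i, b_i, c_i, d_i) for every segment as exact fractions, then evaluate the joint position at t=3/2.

  seg 0: a=-5 b=1867/372 c=0 d=-379/372
  seg 1: a=-1 b=365/186 c=-379/124 d=865/744
  seg 2: a=0 b=343/93 c=243/62 d=-485/186
  seg 3: a=5 b=689/186 c=-121/31 d=121/186
S(3/2) = -1265/1984

Δ: Δ0=4, Δ1=1/2, Δ2=5, Δ3=-3/2
row 1: diag=6, rhs=-21; c'=1/3, d'=-7/2
row 2: denom=6−2·1/3=16/3; d'=(27−2·-7/2)/(16/3)=51/8
row 3: denom=6−1·3/16=93/16; d'=(-39−1·51/8)/(93/16)=-242/31
back: M3=-242/31
back: M2=51/8−3/16·-242/31=243/31
back: M1=-7/2−1/3·243/31=-379/62
M: M0=0, M1=-379/62, M2=243/31, M3=-242/31, M4=0
seg 0: a=-5, c=M0/2=0, d=(M1−M0)/(6·1)=-379/372, b=Δ0−h0·(2M0+M1)/6=1867/372
seg 1: a=-1, c=M1/2=-379/124, d=(M2−M1)/(6·2)=865/744, b=Δ1−h1·(2M1+M2)/6=365/186
seg 2: a=0, c=M2/2=243/62, d=(M3−M2)/(6·1)=-485/186, b=Δ2−h2·(2M2+M3)/6=343/93
seg 3: a=5, c=M3/2=-121/31, d=(M4−M3)/(6·2)=121/186, b=Δ3−h3·(2M3+M4)/6=689/186
t_q=3/2 → seg 1, τ=1/2; S=-1+365/186·τ+-379/124·τ²+865/744·τ³=-1265/1984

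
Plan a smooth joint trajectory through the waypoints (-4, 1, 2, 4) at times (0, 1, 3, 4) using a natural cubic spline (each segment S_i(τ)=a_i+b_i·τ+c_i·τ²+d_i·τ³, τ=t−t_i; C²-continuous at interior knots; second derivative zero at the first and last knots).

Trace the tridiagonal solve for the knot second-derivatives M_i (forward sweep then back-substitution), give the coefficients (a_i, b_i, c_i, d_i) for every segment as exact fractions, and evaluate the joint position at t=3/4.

Δ: Δ0=5, Δ1=1/2, Δ2=2
row 1: diag=6, rhs=-27; c'=1/3, d'=-9/2
row 2: denom=6−2·1/3=16/3; d'=(9−2·-9/2)/(16/3)=27/8
back: M2=27/8
back: M1=-9/2−1/3·27/8=-45/8
M: M0=0, M1=-45/8, M2=27/8, M3=0
seg 0: a=-4, c=M0/2=0, d=(M1−M0)/(6·1)=-15/16, b=Δ0−h0·(2M0+M1)/6=95/16
seg 1: a=1, c=M1/2=-45/16, d=(M2−M1)/(6·2)=3/4, b=Δ1−h1·(2M1+M2)/6=25/8
seg 2: a=2, c=M2/2=27/16, d=(M3−M2)/(6·1)=-9/16, b=Δ2−h2·(2M2+M3)/6=7/8
t_q=3/4 → seg 0, τ=3/4; S=-4+95/16·τ+0·τ²+-15/16·τ³=59/1024

  seg 0: a=-4 b=95/16 c=0 d=-15/16
  seg 1: a=1 b=25/8 c=-45/16 d=3/4
  seg 2: a=2 b=7/8 c=27/16 d=-9/16
S(3/4) = 59/1024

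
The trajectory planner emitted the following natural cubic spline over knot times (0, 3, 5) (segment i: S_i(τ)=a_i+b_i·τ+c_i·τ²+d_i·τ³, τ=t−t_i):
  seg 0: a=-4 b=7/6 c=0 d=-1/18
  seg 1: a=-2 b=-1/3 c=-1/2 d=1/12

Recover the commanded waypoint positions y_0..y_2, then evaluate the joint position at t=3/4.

y_0 = S_0(0) = a_0 = -4
y_1 = S_1(0) = a_1 = -2
y_2 = S_1(2) = -4
t_q=3/4 is in segment 0 (τ=3/4); S_0(τ)=-403/128

y_0=-4 y_1=-2 y_2=-4
S(3/4) = -403/128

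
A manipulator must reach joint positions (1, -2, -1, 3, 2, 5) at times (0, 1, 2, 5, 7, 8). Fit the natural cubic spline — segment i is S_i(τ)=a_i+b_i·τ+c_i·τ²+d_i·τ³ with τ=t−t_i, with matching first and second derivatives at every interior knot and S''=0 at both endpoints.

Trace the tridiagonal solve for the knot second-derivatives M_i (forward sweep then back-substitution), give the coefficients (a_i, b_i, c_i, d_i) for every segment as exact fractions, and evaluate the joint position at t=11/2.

  seg 0: a=1 b=-1819/456 c=0 d=451/456
  seg 1: a=-2 b=-233/228 c=451/152 d=-431/456
  seg 2: a=-1 b=947/456 c=5/38 d=-173/1368
  seg 3: a=3 b=-125/228 c=-153/152 d=235/456
  seg 4: a=2 b=367/228 c=317/152 d=-317/456
S(11/2) = 3087/1216

Δ: Δ0=-3, Δ1=1, Δ2=4/3, Δ3=-1/2, Δ4=3
row 1: diag=4, rhs=24; c'=1/4, d'=6
row 2: denom=8−1·1/4=31/4; d'=(2−1·6)/(31/4)=-16/31
row 3: denom=10−3·12/31=274/31; d'=(-11−3·-16/31)/(274/31)=-293/274
row 4: denom=6−2·31/137=760/137; d'=(21−2·-293/274)/(760/137)=317/76
back: M4=317/76
back: M3=-293/274−31/137·317/76=-153/76
back: M2=-16/31−12/31·-153/76=5/19
back: M1=6−1/4·5/19=451/76
M: M0=0, M1=451/76, M2=5/19, M3=-153/76, M4=317/76, M5=0
seg 0: a=1, c=M0/2=0, d=(M1−M0)/(6·1)=451/456, b=Δ0−h0·(2M0+M1)/6=-1819/456
seg 1: a=-2, c=M1/2=451/152, d=(M2−M1)/(6·1)=-431/456, b=Δ1−h1·(2M1+M2)/6=-233/228
seg 2: a=-1, c=M2/2=5/38, d=(M3−M2)/(6·3)=-173/1368, b=Δ2−h2·(2M2+M3)/6=947/456
seg 3: a=3, c=M3/2=-153/152, d=(M4−M3)/(6·2)=235/456, b=Δ3−h3·(2M3+M4)/6=-125/228
seg 4: a=2, c=M4/2=317/152, d=(M5−M4)/(6·1)=-317/456, b=Δ4−h4·(2M4+M5)/6=367/228
t_q=11/2 → seg 3, τ=1/2; S=3+-125/228·τ+-153/152·τ²+235/456·τ³=3087/1216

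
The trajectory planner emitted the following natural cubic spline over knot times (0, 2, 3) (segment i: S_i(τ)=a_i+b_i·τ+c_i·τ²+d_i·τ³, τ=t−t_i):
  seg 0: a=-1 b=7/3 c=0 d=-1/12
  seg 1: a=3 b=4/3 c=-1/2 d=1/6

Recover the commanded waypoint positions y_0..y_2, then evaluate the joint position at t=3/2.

y_0=-1 y_1=3 y_2=4
S(3/2) = 71/32

y_0 = S_0(0) = a_0 = -1
y_1 = S_1(0) = a_1 = 3
y_2 = S_1(1) = 4
t_q=3/2 is in segment 0 (τ=3/2); S_0(τ)=71/32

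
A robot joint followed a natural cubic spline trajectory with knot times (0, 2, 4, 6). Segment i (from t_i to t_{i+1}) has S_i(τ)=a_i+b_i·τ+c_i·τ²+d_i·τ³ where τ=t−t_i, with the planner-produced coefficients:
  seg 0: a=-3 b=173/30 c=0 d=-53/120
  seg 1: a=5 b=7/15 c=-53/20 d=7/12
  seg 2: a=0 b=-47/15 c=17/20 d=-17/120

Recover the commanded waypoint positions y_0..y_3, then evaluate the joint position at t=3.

y_0=-3 y_1=5 y_2=0 y_3=-4
S(3) = 17/5

y_0 = S_0(0) = a_0 = -3
y_1 = S_1(0) = a_1 = 5
y_2 = S_2(0) = a_2 = 0
y_3 = S_2(2) = -4
t_q=3 is in segment 1 (τ=1); S_1(τ)=17/5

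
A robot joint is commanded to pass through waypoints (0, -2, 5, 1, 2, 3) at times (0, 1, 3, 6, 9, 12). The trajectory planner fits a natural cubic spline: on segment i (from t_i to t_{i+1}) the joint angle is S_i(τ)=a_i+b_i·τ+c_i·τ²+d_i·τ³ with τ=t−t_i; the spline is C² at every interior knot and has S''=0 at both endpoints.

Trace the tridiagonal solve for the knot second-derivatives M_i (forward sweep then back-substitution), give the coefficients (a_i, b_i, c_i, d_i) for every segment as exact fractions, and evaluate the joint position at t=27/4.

  seg 0: a=0 b=-115/36 c=0 d=43/36
  seg 1: a=-2 b=7/18 c=43/12 d=-73/72
  seg 2: a=5 b=23/9 c=-5/2 d=65/162
  seg 3: a=1 b=-29/18 c=10/9 d=-25/162
  seg 4: a=2 b=8/9 c=-5/18 d=5/162
S(27/4) = 45/128

Δ: Δ0=-2, Δ1=7/2, Δ2=-4/3, Δ3=1/3, Δ4=1/3
row 1: diag=6, rhs=33; c'=1/3, d'=11/2
row 2: denom=10−2·1/3=28/3; d'=(-29−2·11/2)/(28/3)=-30/7
row 3: denom=12−3·9/28=309/28; d'=(10−3·-30/7)/(309/28)=640/309
row 4: denom=12−3·28/103=1152/103; d'=(0−3·640/309)/(1152/103)=-5/9
back: M4=-5/9
back: M3=640/309−28/103·-5/9=20/9
back: M2=-30/7−9/28·20/9=-5
back: M1=11/2−1/3·-5=43/6
M: M0=0, M1=43/6, M2=-5, M3=20/9, M4=-5/9, M5=0
seg 0: a=0, c=M0/2=0, d=(M1−M0)/(6·1)=43/36, b=Δ0−h0·(2M0+M1)/6=-115/36
seg 1: a=-2, c=M1/2=43/12, d=(M2−M1)/(6·2)=-73/72, b=Δ1−h1·(2M1+M2)/6=7/18
seg 2: a=5, c=M2/2=-5/2, d=(M3−M2)/(6·3)=65/162, b=Δ2−h2·(2M2+M3)/6=23/9
seg 3: a=1, c=M3/2=10/9, d=(M4−M3)/(6·3)=-25/162, b=Δ3−h3·(2M3+M4)/6=-29/18
seg 4: a=2, c=M4/2=-5/18, d=(M5−M4)/(6·3)=5/162, b=Δ4−h4·(2M4+M5)/6=8/9
t_q=27/4 → seg 3, τ=3/4; S=1+-29/18·τ+10/9·τ²+-25/162·τ³=45/128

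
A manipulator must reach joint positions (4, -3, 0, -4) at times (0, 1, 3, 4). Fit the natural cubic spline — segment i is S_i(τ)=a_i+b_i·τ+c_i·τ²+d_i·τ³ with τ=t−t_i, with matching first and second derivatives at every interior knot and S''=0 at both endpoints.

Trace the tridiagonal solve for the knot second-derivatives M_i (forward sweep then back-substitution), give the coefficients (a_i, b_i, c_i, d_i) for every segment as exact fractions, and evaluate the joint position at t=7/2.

Δ: Δ0=-7, Δ1=3/2, Δ2=-4
row 1: diag=6, rhs=51; c'=1/3, d'=17/2
row 2: denom=6−2·1/3=16/3; d'=(-33−2·17/2)/(16/3)=-75/8
back: M2=-75/8
back: M1=17/2−1/3·-75/8=93/8
M: M0=0, M1=93/8, M2=-75/8, M3=0
seg 0: a=4, c=M0/2=0, d=(M1−M0)/(6·1)=31/16, b=Δ0−h0·(2M0+M1)/6=-143/16
seg 1: a=-3, c=M1/2=93/16, d=(M2−M1)/(6·2)=-7/4, b=Δ1−h1·(2M1+M2)/6=-25/8
seg 2: a=0, c=M2/2=-75/16, d=(M3−M2)/(6·1)=25/16, b=Δ2−h2·(2M2+M3)/6=-7/8
t_q=7/2 → seg 2, τ=1/2; S=0+-7/8·τ+-75/16·τ²+25/16·τ³=-181/128

  seg 0: a=4 b=-143/16 c=0 d=31/16
  seg 1: a=-3 b=-25/8 c=93/16 d=-7/4
  seg 2: a=0 b=-7/8 c=-75/16 d=25/16
S(7/2) = -181/128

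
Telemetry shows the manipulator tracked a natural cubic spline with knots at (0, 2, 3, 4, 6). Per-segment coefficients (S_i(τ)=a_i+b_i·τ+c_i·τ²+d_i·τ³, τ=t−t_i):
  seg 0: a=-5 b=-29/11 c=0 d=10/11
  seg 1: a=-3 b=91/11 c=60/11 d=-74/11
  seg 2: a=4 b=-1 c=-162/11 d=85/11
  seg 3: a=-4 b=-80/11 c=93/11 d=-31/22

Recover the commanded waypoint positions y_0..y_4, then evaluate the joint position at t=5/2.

y_0=-5 y_1=-3 y_2=4 y_3=-4 y_4=4
S(5/2) = 73/44

y_0 = S_0(0) = a_0 = -5
y_1 = S_1(0) = a_1 = -3
y_2 = S_2(0) = a_2 = 4
y_3 = S_3(0) = a_3 = -4
y_4 = S_3(2) = 4
t_q=5/2 is in segment 1 (τ=1/2); S_1(τ)=73/44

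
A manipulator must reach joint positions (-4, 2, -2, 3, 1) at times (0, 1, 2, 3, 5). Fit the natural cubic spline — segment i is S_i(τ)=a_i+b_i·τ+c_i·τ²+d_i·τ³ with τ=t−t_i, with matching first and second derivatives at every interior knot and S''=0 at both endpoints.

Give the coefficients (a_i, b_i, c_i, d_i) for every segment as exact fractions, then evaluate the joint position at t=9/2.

  seg 0: a=-4 b=403/43 c=0 d=-145/43
  seg 1: a=2 b=-32/43 c=-435/43 d=295/43
  seg 2: a=-2 b=-17/43 c=450/43 d=-218/43
  seg 3: a=3 b=229/43 c=-204/43 d=34/43
S(9/2) = 513/172

Δ: Δ0=6, Δ1=-4, Δ2=5, Δ3=-1
row 1: diag=4, rhs=-60; c'=1/4, d'=-15
row 2: denom=4−1·1/4=15/4; d'=(54−1·-15)/(15/4)=92/5
row 3: denom=6−1·4/15=86/15; d'=(-36−1·92/5)/(86/15)=-408/43
back: M3=-408/43
back: M2=92/5−4/15·-408/43=900/43
back: M1=-15−1/4·900/43=-870/43
M: M0=0, M1=-870/43, M2=900/43, M3=-408/43, M4=0
seg 0: a=-4, c=M0/2=0, d=(M1−M0)/(6·1)=-145/43, b=Δ0−h0·(2M0+M1)/6=403/43
seg 1: a=2, c=M1/2=-435/43, d=(M2−M1)/(6·1)=295/43, b=Δ1−h1·(2M1+M2)/6=-32/43
seg 2: a=-2, c=M2/2=450/43, d=(M3−M2)/(6·1)=-218/43, b=Δ2−h2·(2M2+M3)/6=-17/43
seg 3: a=3, c=M3/2=-204/43, d=(M4−M3)/(6·2)=34/43, b=Δ3−h3·(2M3+M4)/6=229/43
t_q=9/2 → seg 3, τ=3/2; S=3+229/43·τ+-204/43·τ²+34/43·τ³=513/172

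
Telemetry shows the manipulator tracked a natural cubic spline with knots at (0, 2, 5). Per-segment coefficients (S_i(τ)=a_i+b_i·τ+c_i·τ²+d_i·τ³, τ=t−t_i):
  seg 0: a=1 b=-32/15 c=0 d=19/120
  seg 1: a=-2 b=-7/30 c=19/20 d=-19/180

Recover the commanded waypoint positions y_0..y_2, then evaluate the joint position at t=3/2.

y_0=1 y_1=-2 y_2=3
S(3/2) = -533/320

y_0 = S_0(0) = a_0 = 1
y_1 = S_1(0) = a_1 = -2
y_2 = S_1(3) = 3
t_q=3/2 is in segment 0 (τ=3/2); S_0(τ)=-533/320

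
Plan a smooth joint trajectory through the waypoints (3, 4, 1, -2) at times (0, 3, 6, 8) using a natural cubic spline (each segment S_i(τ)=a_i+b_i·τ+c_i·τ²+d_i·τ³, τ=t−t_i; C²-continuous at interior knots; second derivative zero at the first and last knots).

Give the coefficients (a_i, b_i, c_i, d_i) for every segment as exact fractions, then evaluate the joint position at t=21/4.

  seg 0: a=3 b=145/222 c=0 d=-71/1998
  seg 1: a=4 b=-34/111 c=-71/222 d=59/1998
  seg 2: a=1 b=-317/222 c=-2/37 d=1/111
S(21/4) = 9605/4736

Δ: Δ0=1/3, Δ1=-1, Δ2=-3/2
row 1: diag=12, rhs=-8; c'=1/4, d'=-2/3
row 2: denom=10−3·1/4=37/4; d'=(-3−3·-2/3)/(37/4)=-4/37
back: M2=-4/37
back: M1=-2/3−1/4·-4/37=-71/111
M: M0=0, M1=-71/111, M2=-4/37, M3=0
seg 0: a=3, c=M0/2=0, d=(M1−M0)/(6·3)=-71/1998, b=Δ0−h0·(2M0+M1)/6=145/222
seg 1: a=4, c=M1/2=-71/222, d=(M2−M1)/(6·3)=59/1998, b=Δ1−h1·(2M1+M2)/6=-34/111
seg 2: a=1, c=M2/2=-2/37, d=(M3−M2)/(6·2)=1/111, b=Δ2−h2·(2M2+M3)/6=-317/222
t_q=21/4 → seg 1, τ=9/4; S=4+-34/111·τ+-71/222·τ²+59/1998·τ³=9605/4736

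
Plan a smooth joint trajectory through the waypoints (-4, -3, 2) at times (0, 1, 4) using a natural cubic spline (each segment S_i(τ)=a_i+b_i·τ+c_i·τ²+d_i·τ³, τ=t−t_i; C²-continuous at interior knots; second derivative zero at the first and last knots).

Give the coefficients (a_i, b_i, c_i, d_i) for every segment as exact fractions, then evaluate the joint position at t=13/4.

Δ: Δ0=1, Δ1=5/3
row 1: diag=8, rhs=4; c'=3/8, d'=1/2
back: M1=1/2
M: M0=0, M1=1/2, M2=0
seg 0: a=-4, c=M0/2=0, d=(M1−M0)/(6·1)=1/12, b=Δ0−h0·(2M0+M1)/6=11/12
seg 1: a=-3, c=M1/2=1/4, d=(M2−M1)/(6·3)=-1/36, b=Δ1−h1·(2M1+M2)/6=7/6
t_q=13/4 → seg 1, τ=9/4; S=-3+7/6·τ+1/4·τ²+-1/36·τ³=147/256

  seg 0: a=-4 b=11/12 c=0 d=1/12
  seg 1: a=-3 b=7/6 c=1/4 d=-1/36
S(13/4) = 147/256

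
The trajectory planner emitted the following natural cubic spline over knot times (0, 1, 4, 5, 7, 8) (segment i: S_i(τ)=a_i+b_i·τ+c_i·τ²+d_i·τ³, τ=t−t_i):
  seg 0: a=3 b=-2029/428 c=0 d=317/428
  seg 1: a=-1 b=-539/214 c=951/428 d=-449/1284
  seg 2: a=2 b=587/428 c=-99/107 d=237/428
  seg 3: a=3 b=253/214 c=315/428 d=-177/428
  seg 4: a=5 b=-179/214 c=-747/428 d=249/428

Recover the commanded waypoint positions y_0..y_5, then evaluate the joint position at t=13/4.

y_0=3 y_1=-1 y_2=2 y_3=3 y_4=5 y_5=3
S(13/4) = 16393/27392

y_0 = S_0(0) = a_0 = 3
y_1 = S_1(0) = a_1 = -1
y_2 = S_2(0) = a_2 = 2
y_3 = S_3(0) = a_3 = 3
y_4 = S_4(0) = a_4 = 5
y_5 = S_4(1) = 3
t_q=13/4 is in segment 1 (τ=9/4); S_1(τ)=16393/27392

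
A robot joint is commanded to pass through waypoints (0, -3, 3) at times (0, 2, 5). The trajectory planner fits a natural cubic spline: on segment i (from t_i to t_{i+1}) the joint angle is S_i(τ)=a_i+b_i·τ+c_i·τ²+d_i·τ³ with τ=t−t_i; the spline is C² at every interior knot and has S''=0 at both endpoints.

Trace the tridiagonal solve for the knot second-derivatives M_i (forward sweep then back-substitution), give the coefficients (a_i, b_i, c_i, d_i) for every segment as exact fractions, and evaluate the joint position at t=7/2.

  seg 0: a=0 b=-11/5 c=0 d=7/40
  seg 1: a=-3 b=-1/10 c=21/20 d=-7/60
S(7/2) = -189/160

Δ: Δ0=-3/2, Δ1=2
row 1: diag=10, rhs=21; c'=3/10, d'=21/10
back: M1=21/10
M: M0=0, M1=21/10, M2=0
seg 0: a=0, c=M0/2=0, d=(M1−M0)/(6·2)=7/40, b=Δ0−h0·(2M0+M1)/6=-11/5
seg 1: a=-3, c=M1/2=21/20, d=(M2−M1)/(6·3)=-7/60, b=Δ1−h1·(2M1+M2)/6=-1/10
t_q=7/2 → seg 1, τ=3/2; S=-3+-1/10·τ+21/20·τ²+-7/60·τ³=-189/160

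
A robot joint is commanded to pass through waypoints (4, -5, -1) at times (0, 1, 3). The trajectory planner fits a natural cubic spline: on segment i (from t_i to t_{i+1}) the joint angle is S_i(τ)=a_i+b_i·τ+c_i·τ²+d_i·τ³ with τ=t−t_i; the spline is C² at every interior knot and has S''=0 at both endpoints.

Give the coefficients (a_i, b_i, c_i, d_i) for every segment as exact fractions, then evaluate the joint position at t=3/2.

Δ: Δ0=-9, Δ1=2
row 1: diag=6, rhs=66; c'=1/3, d'=11
back: M1=11
M: M0=0, M1=11, M2=0
seg 0: a=4, c=M0/2=0, d=(M1−M0)/(6·1)=11/6, b=Δ0−h0·(2M0+M1)/6=-65/6
seg 1: a=-5, c=M1/2=11/2, d=(M2−M1)/(6·2)=-11/12, b=Δ1−h1·(2M1+M2)/6=-16/3
t_q=3/2 → seg 1, τ=1/2; S=-5+-16/3·τ+11/2·τ²+-11/12·τ³=-205/32

  seg 0: a=4 b=-65/6 c=0 d=11/6
  seg 1: a=-5 b=-16/3 c=11/2 d=-11/12
S(3/2) = -205/32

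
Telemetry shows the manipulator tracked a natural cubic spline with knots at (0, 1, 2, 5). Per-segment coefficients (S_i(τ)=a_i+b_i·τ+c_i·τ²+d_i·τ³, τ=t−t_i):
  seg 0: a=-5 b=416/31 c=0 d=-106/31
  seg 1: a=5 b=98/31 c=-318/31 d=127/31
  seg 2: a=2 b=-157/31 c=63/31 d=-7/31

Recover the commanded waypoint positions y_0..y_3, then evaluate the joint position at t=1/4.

y_0=-5 y_1=5 y_2=2 y_3=-1
S(1/4) = -1685/992

y_0 = S_0(0) = a_0 = -5
y_1 = S_1(0) = a_1 = 5
y_2 = S_2(0) = a_2 = 2
y_3 = S_2(3) = -1
t_q=1/4 is in segment 0 (τ=1/4); S_0(τ)=-1685/992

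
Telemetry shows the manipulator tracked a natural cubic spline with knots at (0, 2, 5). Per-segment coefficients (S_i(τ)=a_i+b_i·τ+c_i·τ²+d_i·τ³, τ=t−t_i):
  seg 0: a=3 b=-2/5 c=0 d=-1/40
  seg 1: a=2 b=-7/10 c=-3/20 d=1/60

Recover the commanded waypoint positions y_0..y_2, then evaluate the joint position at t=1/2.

y_0 = S_0(0) = a_0 = 3
y_1 = S_1(0) = a_1 = 2
y_2 = S_1(3) = -1
t_q=1/2 is in segment 0 (τ=1/2); S_0(τ)=179/64

y_0=3 y_1=2 y_2=-1
S(1/2) = 179/64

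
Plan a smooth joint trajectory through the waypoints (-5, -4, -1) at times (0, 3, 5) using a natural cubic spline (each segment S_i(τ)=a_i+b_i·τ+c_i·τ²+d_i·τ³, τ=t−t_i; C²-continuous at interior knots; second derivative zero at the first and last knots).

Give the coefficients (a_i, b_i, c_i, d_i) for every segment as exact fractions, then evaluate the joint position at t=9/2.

Δ: Δ0=1/3, Δ1=3/2
row 1: diag=10, rhs=7; c'=1/5, d'=7/10
back: M1=7/10
M: M0=0, M1=7/10, M2=0
seg 0: a=-5, c=M0/2=0, d=(M1−M0)/(6·3)=7/180, b=Δ0−h0·(2M0+M1)/6=-1/60
seg 1: a=-4, c=M1/2=7/20, d=(M2−M1)/(6·2)=-7/120, b=Δ1−h1·(2M1+M2)/6=31/30
t_q=9/2 → seg 1, τ=3/2; S=-4+31/30·τ+7/20·τ²+-7/120·τ³=-119/64

  seg 0: a=-5 b=-1/60 c=0 d=7/180
  seg 1: a=-4 b=31/30 c=7/20 d=-7/120
S(9/2) = -119/64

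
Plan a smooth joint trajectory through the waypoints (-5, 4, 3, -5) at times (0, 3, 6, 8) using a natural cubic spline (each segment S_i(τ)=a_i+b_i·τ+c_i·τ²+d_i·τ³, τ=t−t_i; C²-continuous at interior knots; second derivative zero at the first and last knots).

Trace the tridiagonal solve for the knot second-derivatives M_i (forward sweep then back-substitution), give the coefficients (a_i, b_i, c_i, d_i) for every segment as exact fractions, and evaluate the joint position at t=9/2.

Δ: Δ0=3, Δ1=-1/3, Δ2=-4
row 1: diag=12, rhs=-20; c'=1/4, d'=-5/3
row 2: denom=10−3·1/4=37/4; d'=(-22−3·-5/3)/(37/4)=-68/37
back: M2=-68/37
back: M1=-5/3−1/4·-68/37=-134/111
M: M0=0, M1=-134/111, M2=-68/37, M3=0
seg 0: a=-5, c=M0/2=0, d=(M1−M0)/(6·3)=-67/999, b=Δ0−h0·(2M0+M1)/6=400/111
seg 1: a=4, c=M1/2=-67/111, d=(M2−M1)/(6·3)=-35/999, b=Δ1−h1·(2M1+M2)/6=199/111
seg 2: a=3, c=M2/2=-34/37, d=(M3−M2)/(6·2)=17/111, b=Δ2−h2·(2M2+M3)/6=-308/111
t_q=9/2 → seg 1, τ=3/2; S=4+199/111·τ+-67/111·τ²+-35/999·τ³=1543/296

  seg 0: a=-5 b=400/111 c=0 d=-67/999
  seg 1: a=4 b=199/111 c=-67/111 d=-35/999
  seg 2: a=3 b=-308/111 c=-34/37 d=17/111
S(9/2) = 1543/296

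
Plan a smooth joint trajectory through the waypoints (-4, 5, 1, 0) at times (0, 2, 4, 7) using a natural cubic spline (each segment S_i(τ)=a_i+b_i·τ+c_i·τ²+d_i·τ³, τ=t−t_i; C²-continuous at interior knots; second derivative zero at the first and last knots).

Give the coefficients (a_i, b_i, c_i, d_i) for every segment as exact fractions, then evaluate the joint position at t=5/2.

  seg 0: a=-4 b=359/57 c=0 d=-205/456
  seg 1: a=5 b=103/114 c=-205/76 d=71/114
  seg 2: a=1 b=-275/114 c=79/76 d=-79/684
S(5/2) = 369/76

Δ: Δ0=9/2, Δ1=-2, Δ2=-1/3
row 1: diag=8, rhs=-39; c'=1/4, d'=-39/8
row 2: denom=10−2·1/4=19/2; d'=(10−2·-39/8)/(19/2)=79/38
back: M2=79/38
back: M1=-39/8−1/4·79/38=-205/38
M: M0=0, M1=-205/38, M2=79/38, M3=0
seg 0: a=-4, c=M0/2=0, d=(M1−M0)/(6·2)=-205/456, b=Δ0−h0·(2M0+M1)/6=359/57
seg 1: a=5, c=M1/2=-205/76, d=(M2−M1)/(6·2)=71/114, b=Δ1−h1·(2M1+M2)/6=103/114
seg 2: a=1, c=M2/2=79/76, d=(M3−M2)/(6·3)=-79/684, b=Δ2−h2·(2M2+M3)/6=-275/114
t_q=5/2 → seg 1, τ=1/2; S=5+103/114·τ+-205/76·τ²+71/114·τ³=369/76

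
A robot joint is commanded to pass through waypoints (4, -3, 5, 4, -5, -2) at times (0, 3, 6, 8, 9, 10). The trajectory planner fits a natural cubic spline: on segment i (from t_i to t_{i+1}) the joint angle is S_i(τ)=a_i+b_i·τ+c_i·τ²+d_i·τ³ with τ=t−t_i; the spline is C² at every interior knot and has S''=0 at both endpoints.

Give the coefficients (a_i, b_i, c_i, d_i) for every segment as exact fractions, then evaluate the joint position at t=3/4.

  seg 0: a=4 b=-17093/4722 c=0 d=225/1574
  seg 1: a=-3 b=566/2361 c=2025/1574 d=-2255/14166
  seg 2: a=5 b=17287/4722 c=-115/787 d=-4567/4722
  seg 3: a=4 b=-40277/4722 c=-4682/787 d=25871/4722
  seg 4: a=-5 b=-9424/2361 c=16507/1574 d=-16507/4722
S(3/4) = 135531/100736

Δ: Δ0=-7/3, Δ1=8/3, Δ2=-1/2, Δ3=-9, Δ4=3
row 1: diag=12, rhs=30; c'=1/4, d'=5/2
row 2: denom=10−3·1/4=37/4; d'=(-19−3·5/2)/(37/4)=-106/37
row 3: denom=6−2·8/37=206/37; d'=(-51−2·-106/37)/(206/37)=-1675/206
row 4: denom=4−1·37/206=787/206; d'=(72−1·-1675/206)/(787/206)=16507/787
back: M4=16507/787
back: M3=-1675/206−37/206·16507/787=-9364/787
back: M2=-106/37−8/37·-9364/787=-230/787
back: M1=5/2−1/4·-230/787=2025/787
M: M0=0, M1=2025/787, M2=-230/787, M3=-9364/787, M4=16507/787, M5=0
seg 0: a=4, c=M0/2=0, d=(M1−M0)/(6·3)=225/1574, b=Δ0−h0·(2M0+M1)/6=-17093/4722
seg 1: a=-3, c=M1/2=2025/1574, d=(M2−M1)/(6·3)=-2255/14166, b=Δ1−h1·(2M1+M2)/6=566/2361
seg 2: a=5, c=M2/2=-115/787, d=(M3−M2)/(6·2)=-4567/4722, b=Δ2−h2·(2M2+M3)/6=17287/4722
seg 3: a=4, c=M3/2=-4682/787, d=(M4−M3)/(6·1)=25871/4722, b=Δ3−h3·(2M3+M4)/6=-40277/4722
seg 4: a=-5, c=M4/2=16507/1574, d=(M5−M4)/(6·1)=-16507/4722, b=Δ4−h4·(2M4+M5)/6=-9424/2361
t_q=3/4 → seg 0, τ=3/4; S=4+-17093/4722·τ+0·τ²+225/1574·τ³=135531/100736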